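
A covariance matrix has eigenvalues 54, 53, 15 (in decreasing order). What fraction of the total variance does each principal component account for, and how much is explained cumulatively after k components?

Step 1 — total variance = trace(Sigma) = Σ λ_i = 54 + 53 + 15 = 122.

Step 2 — fraction explained by component i = λ_i / Σ λ:
  PC1: 54/122 = 0.4426
  PC2: 53/122 = 0.4344
  PC3: 15/122 = 0.123

Step 3 — cumulative fraction after k components = (λ_1 + ... + λ_k) / Σ λ:
  k = 1: 54/122 = 0.4426
  k = 2: (54 + 53)/122 = 107/122 = 0.877
  k = 3: (54 + 53 + 15)/122 = 122/122 = 1

Summary (fraction, with percent):

explained: PC1 0.4426 (44.26%), PC2 0.4344 (43.44%), PC3 0.123 (12.3%);  cumulative: 0.4426, 0.877, 1


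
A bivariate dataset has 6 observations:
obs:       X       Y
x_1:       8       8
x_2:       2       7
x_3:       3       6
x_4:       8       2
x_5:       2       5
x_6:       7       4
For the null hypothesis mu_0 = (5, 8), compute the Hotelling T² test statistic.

Step 1 — sample mean vector:
  mean(X) = (8 + 2 + 3 + 8 + 2 + 7) / 6 = 30/6 = 5
  mean(Y) = (8 + 7 + 6 + 2 + 5 + 4) / 6 = 32/6 = 5.3333
  x̄ = (5, 5.3333),  deviation x̄ - mu_0 = (5, 5.3333) - (5, 8) = (0, -2.6667).

Step 2 — sample covariance matrix, S[i,j] = (1/(n-1)) · Σ_k (x_{k,i} - mean_i) · (x_{k,j} - mean_j), divisor n-1 = 5:
  S[X,X] = ((3)·(3) + (-3)·(-3) + (-2)·(-2) + (3)·(3) + (-3)·(-3) + (2)·(2)) / 5 = 44/5 = 8.8
  S[X,Y] = ((3)·(2.6667) + (-3)·(1.6667) + (-2)·(0.6667) + (3)·(-3.3333) + (-3)·(-0.3333) + (2)·(-1.3333)) / 5 = -10/5 = -2
  S[Y,Y] = ((2.6667)·(2.6667) + (1.6667)·(1.6667) + (0.6667)·(0.6667) + (-3.3333)·(-3.3333) + (-0.3333)·(-0.3333) + (-1.3333)·(-1.3333)) / 5 = 23.3333/5 = 4.6667
  S = [[8.8, -2],
 [-2, 4.6667]].

Step 3 — invert S. det(S) = 8.8·4.6667 - (-2)² = 37.0667.
  S^{-1} = (1/det) · [[d, -b], [-b, a]] = [[0.1259, 0.054],
 [0.054, 0.2374]].

Step 4 — quadratic form (x̄ - mu_0)^T · S^{-1} · (x̄ - mu_0):
  S^{-1} · (x̄ - mu_0) = (-0.1439, -0.6331),
  (x̄ - mu_0)^T · [...] = (0)·(-0.1439) + (-2.6667)·(-0.6331) = 1.6882.

Step 5 — scale by n: T² = 6 · 1.6882 = 10.1295.

T² ≈ 10.1295


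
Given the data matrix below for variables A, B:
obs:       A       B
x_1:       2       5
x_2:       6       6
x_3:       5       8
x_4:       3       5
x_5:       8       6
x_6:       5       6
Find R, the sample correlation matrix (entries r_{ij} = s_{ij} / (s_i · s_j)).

Step 1 — column means:
  mean(A) = (2 + 6 + 5 + 3 + 8 + 5) / 6 = 29/6 = 4.8333
  mean(B) = (5 + 6 + 8 + 5 + 6 + 6) / 6 = 36/6 = 6

Step 2 — sample variances and covariances s[i,j] = (1/(n-1)) · Σ_k (x_{k,i} - mean_i) · (x_{k,j} - mean_j), with n-1 = 5:
  s[A,A] = ((-2.8333)·(-2.8333) + (1.1667)·(1.1667) + (0.1667)·(0.1667) + (-1.8333)·(-1.8333) + (3.1667)·(3.1667) + (0.1667)·(0.1667)) / 5 = 22.8333/5 = 4.5667
  s[A,B] = ((-2.8333)·(-1) + (1.1667)·(0) + (0.1667)·(2) + (-1.8333)·(-1) + (3.1667)·(0) + (0.1667)·(0)) / 5 = 5/5 = 1
  s[B,B] = ((-1)·(-1) + (0)·(0) + (2)·(2) + (-1)·(-1) + (0)·(0) + (0)·(0)) / 5 = 6/5 = 1.2
  Sample standard deviations s_i = √(s[i,i]):
  s(A) = √(4.5667) = 2.137
  s(B) = √(1.2) = 1.0954

Step 3 — r_{ij} = s_{ij} / (s_i · s_j):
  r[A,A] = 1 (diagonal).
  r[A,B] = 1 / (2.137 · 1.0954) = 1 / 2.3409 = 0.4272
  r[B,B] = 1 (diagonal).

R is symmetric with unit diagonal. Assembling:

R = [[1, 0.4272],
 [0.4272, 1]]


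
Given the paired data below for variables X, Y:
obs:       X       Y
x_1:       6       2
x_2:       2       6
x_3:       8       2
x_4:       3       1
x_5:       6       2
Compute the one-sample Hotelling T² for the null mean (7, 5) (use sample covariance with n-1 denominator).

Step 1 — sample mean vector:
  mean(X) = (6 + 2 + 8 + 3 + 6) / 5 = 25/5 = 5
  mean(Y) = (2 + 6 + 2 + 1 + 2) / 5 = 13/5 = 2.6
  x̄ = (5, 2.6),  deviation x̄ - mu_0 = (5, 2.6) - (7, 5) = (-2, -2.4).

Step 2 — sample covariance matrix, S[i,j] = (1/(n-1)) · Σ_k (x_{k,i} - mean_i) · (x_{k,j} - mean_j), divisor n-1 = 4:
  S[X,X] = ((1)·(1) + (-3)·(-3) + (3)·(3) + (-2)·(-2) + (1)·(1)) / 4 = 24/4 = 6
  S[X,Y] = ((1)·(-0.6) + (-3)·(3.4) + (3)·(-0.6) + (-2)·(-1.6) + (1)·(-0.6)) / 4 = -10/4 = -2.5
  S[Y,Y] = ((-0.6)·(-0.6) + (3.4)·(3.4) + (-0.6)·(-0.6) + (-1.6)·(-1.6) + (-0.6)·(-0.6)) / 4 = 15.2/4 = 3.8
  S = [[6, -2.5],
 [-2.5, 3.8]].

Step 3 — invert S. det(S) = 6·3.8 - (-2.5)² = 16.55.
  S^{-1} = (1/det) · [[d, -b], [-b, a]] = [[0.2296, 0.1511],
 [0.1511, 0.3625]].

Step 4 — quadratic form (x̄ - mu_0)^T · S^{-1} · (x̄ - mu_0):
  S^{-1} · (x̄ - mu_0) = (-0.8218, -1.1722),
  (x̄ - mu_0)^T · [...] = (-2)·(-0.8218) + (-2.4)·(-1.1722) = 4.4568.

Step 5 — scale by n: T² = 5 · 4.4568 = 22.284.

T² ≈ 22.284


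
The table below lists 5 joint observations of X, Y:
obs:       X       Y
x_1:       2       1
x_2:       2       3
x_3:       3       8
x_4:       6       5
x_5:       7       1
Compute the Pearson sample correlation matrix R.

Step 1 — column means:
  mean(X) = (2 + 2 + 3 + 6 + 7) / 5 = 20/5 = 4
  mean(Y) = (1 + 3 + 8 + 5 + 1) / 5 = 18/5 = 3.6

Step 2 — sample variances and covariances s[i,j] = (1/(n-1)) · Σ_k (x_{k,i} - mean_i) · (x_{k,j} - mean_j), with n-1 = 4:
  s[X,X] = ((-2)·(-2) + (-2)·(-2) + (-1)·(-1) + (2)·(2) + (3)·(3)) / 4 = 22/4 = 5.5
  s[X,Y] = ((-2)·(-2.6) + (-2)·(-0.6) + (-1)·(4.4) + (2)·(1.4) + (3)·(-2.6)) / 4 = -3/4 = -0.75
  s[Y,Y] = ((-2.6)·(-2.6) + (-0.6)·(-0.6) + (4.4)·(4.4) + (1.4)·(1.4) + (-2.6)·(-2.6)) / 4 = 35.2/4 = 8.8
  Sample standard deviations s_i = √(s[i,i]):
  s(X) = √(5.5) = 2.3452
  s(Y) = √(8.8) = 2.9665

Step 3 — r_{ij} = s_{ij} / (s_i · s_j):
  r[X,X] = 1 (diagonal).
  r[X,Y] = -0.75 / (2.3452 · 2.9665) = -0.75 / 6.957 = -0.1078
  r[Y,Y] = 1 (diagonal).

R is symmetric with unit diagonal. Assembling:

R = [[1, -0.1078],
 [-0.1078, 1]]


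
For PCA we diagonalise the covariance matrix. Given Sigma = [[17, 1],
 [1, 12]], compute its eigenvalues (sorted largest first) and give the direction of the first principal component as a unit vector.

Step 1 — characteristic polynomial of 2×2 Sigma:
  det(Sigma - λI) = λ² - trace · λ + det = 0.
  trace = 17 + 12 = 29, det = 17·12 - (1)² = 203.
Step 2 — discriminant:
  Δ = trace² - 4·det = 841 - 812 = 29.
Step 3 — eigenvalues:
  λ = (trace ± √Δ)/2 = (29 ± 5.3852)/2,
  λ_1 = 17.1926,  λ_2 = 11.8074.

Step 4 — unit eigenvector for λ_1: solve (Sigma - λ_1 I)v = 0. First row:
  (17 - 17.1926)·v_x + (1)·v_y = 0, i.e. (-0.1926)·v_x + (1)·v_y = 0,
  so v ∝ (b, λ_1 - a) = (1, 0.1926) = u.
  ||u|| = √((1)² + (0.1926)²) = √(1.0371) ≈ 1.0184,
  v_1 = u/||u|| ≈ (0.982, 0.1891) (||v_1|| = 1).

λ_1 = 17.1926,  λ_2 = 11.8074;  v_1 ≈ (0.982, 0.1891)


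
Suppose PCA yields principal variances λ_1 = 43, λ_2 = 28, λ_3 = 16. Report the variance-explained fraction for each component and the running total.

Step 1 — total variance = trace(Sigma) = Σ λ_i = 43 + 28 + 16 = 87.

Step 2 — fraction explained by component i = λ_i / Σ λ:
  PC1: 43/87 = 0.4943
  PC2: 28/87 = 0.3218
  PC3: 16/87 = 0.1839

Step 3 — cumulative fraction after k components = (λ_1 + ... + λ_k) / Σ λ:
  k = 1: 43/87 = 0.4943
  k = 2: (43 + 28)/87 = 71/87 = 0.8161
  k = 3: (43 + 28 + 16)/87 = 87/87 = 1

Summary (fraction, with percent):

explained: PC1 0.4943 (49.43%), PC2 0.3218 (32.18%), PC3 0.1839 (18.39%);  cumulative: 0.4943, 0.8161, 1


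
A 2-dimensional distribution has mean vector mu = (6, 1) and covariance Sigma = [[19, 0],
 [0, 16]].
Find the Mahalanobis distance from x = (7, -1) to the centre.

Step 1 — centre the observation: (x - mu) = (1, -2).

Step 2 — invert Sigma. det(Sigma) = 19·16 - (0)² = 304.
  Sigma^{-1} = (1/det) · [[d, -b], [-b, a]] = [[0.0526, 0],
 [0, 0.0625]].

Step 3 — form the quadratic (x - mu)^T · Sigma^{-1} · (x - mu):
  Sigma^{-1} · (x - mu) = (0.0526, -0.125).
  (x - mu)^T · [Sigma^{-1} · (x - mu)] = (1)·(0.0526) + (-2)·(-0.125) = 0.3026.

Step 4 — take square root: d = √(0.3026) ≈ 0.5501.

d(x, mu) = √(0.3026) ≈ 0.5501


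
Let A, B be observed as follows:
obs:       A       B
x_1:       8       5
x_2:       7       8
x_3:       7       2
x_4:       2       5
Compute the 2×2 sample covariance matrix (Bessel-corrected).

Step 1 — column means:
  mean(A) = (8 + 7 + 7 + 2) / 4 = 24/4 = 6
  mean(B) = (5 + 8 + 2 + 5) / 4 = 20/4 = 5

Step 2 — sample covariance S[i,j] = (1/(n-1)) · Σ_k (x_{k,i} - mean_i) · (x_{k,j} - mean_j), with n-1 = 3.
  S[A,A] = ((2)·(2) + (1)·(1) + (1)·(1) + (-4)·(-4)) / 3 = 22/3 = 7.3333
  S[A,B] = ((2)·(0) + (1)·(3) + (1)·(-3) + (-4)·(0)) / 3 = 0/3 = 0
  S[B,B] = ((0)·(0) + (3)·(3) + (-3)·(-3) + (0)·(0)) / 3 = 18/3 = 6

S is symmetric (S[j,i] = S[i,j]). Assembling:

S = [[7.3333, 0],
 [0, 6]]


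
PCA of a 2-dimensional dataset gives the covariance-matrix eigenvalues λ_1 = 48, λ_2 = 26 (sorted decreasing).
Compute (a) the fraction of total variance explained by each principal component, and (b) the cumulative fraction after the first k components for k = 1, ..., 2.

Step 1 — total variance = trace(Sigma) = Σ λ_i = 48 + 26 = 74.

Step 2 — fraction explained by component i = λ_i / Σ λ:
  PC1: 48/74 = 0.6486
  PC2: 26/74 = 0.3514

Step 3 — cumulative fraction after k components = (λ_1 + ... + λ_k) / Σ λ:
  k = 1: 48/74 = 0.6486
  k = 2: (48 + 26)/74 = 74/74 = 1

Summary (fraction, with percent):

explained: PC1 0.6486 (64.86%), PC2 0.3514 (35.14%);  cumulative: 0.6486, 1


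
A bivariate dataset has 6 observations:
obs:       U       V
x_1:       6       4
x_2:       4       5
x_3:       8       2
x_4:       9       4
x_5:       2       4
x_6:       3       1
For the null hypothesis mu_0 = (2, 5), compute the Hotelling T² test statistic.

Step 1 — sample mean vector:
  mean(U) = (6 + 4 + 8 + 9 + 2 + 3) / 6 = 32/6 = 5.3333
  mean(V) = (4 + 5 + 2 + 4 + 4 + 1) / 6 = 20/6 = 3.3333
  x̄ = (5.3333, 3.3333),  deviation x̄ - mu_0 = (5.3333, 3.3333) - (2, 5) = (3.3333, -1.6667).

Step 2 — sample covariance matrix, S[i,j] = (1/(n-1)) · Σ_k (x_{k,i} - mean_i) · (x_{k,j} - mean_j), divisor n-1 = 5:
  S[U,U] = ((0.6667)·(0.6667) + (-1.3333)·(-1.3333) + (2.6667)·(2.6667) + (3.6667)·(3.6667) + (-3.3333)·(-3.3333) + (-2.3333)·(-2.3333)) / 5 = 39.3333/5 = 7.8667
  S[U,V] = ((0.6667)·(0.6667) + (-1.3333)·(1.6667) + (2.6667)·(-1.3333) + (3.6667)·(0.6667) + (-3.3333)·(0.6667) + (-2.3333)·(-2.3333)) / 5 = 0.3333/5 = 0.0667
  S[V,V] = ((0.6667)·(0.6667) + (1.6667)·(1.6667) + (-1.3333)·(-1.3333) + (0.6667)·(0.6667) + (0.6667)·(0.6667) + (-2.3333)·(-2.3333)) / 5 = 11.3333/5 = 2.2667
  S = [[7.8667, 0.0667],
 [0.0667, 2.2667]].

Step 3 — invert S. det(S) = 7.8667·2.2667 - (0.0667)² = 17.8267.
  S^{-1} = (1/det) · [[d, -b], [-b, a]] = [[0.1272, -0.0037],
 [-0.0037, 0.4413]].

Step 4 — quadratic form (x̄ - mu_0)^T · S^{-1} · (x̄ - mu_0):
  S^{-1} · (x̄ - mu_0) = (0.4301, -0.7479),
  (x̄ - mu_0)^T · [...] = (3.3333)·(0.4301) + (-1.6667)·(-0.7479) = 2.6801.

Step 5 — scale by n: T² = 6 · 2.6801 = 16.0808.

T² ≈ 16.0808


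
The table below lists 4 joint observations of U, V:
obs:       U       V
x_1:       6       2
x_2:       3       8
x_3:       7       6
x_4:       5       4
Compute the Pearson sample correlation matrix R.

Step 1 — column means:
  mean(U) = (6 + 3 + 7 + 5) / 4 = 21/4 = 5.25
  mean(V) = (2 + 8 + 6 + 4) / 4 = 20/4 = 5

Step 2 — sample variances and covariances s[i,j] = (1/(n-1)) · Σ_k (x_{k,i} - mean_i) · (x_{k,j} - mean_j), with n-1 = 3:
  s[U,U] = ((0.75)·(0.75) + (-2.25)·(-2.25) + (1.75)·(1.75) + (-0.25)·(-0.25)) / 3 = 8.75/3 = 2.9167
  s[U,V] = ((0.75)·(-3) + (-2.25)·(3) + (1.75)·(1) + (-0.25)·(-1)) / 3 = -7/3 = -2.3333
  s[V,V] = ((-3)·(-3) + (3)·(3) + (1)·(1) + (-1)·(-1)) / 3 = 20/3 = 6.6667
  Sample standard deviations s_i = √(s[i,i]):
  s(U) = √(2.9167) = 1.7078
  s(V) = √(6.6667) = 2.582

Step 3 — r_{ij} = s_{ij} / (s_i · s_j):
  r[U,U] = 1 (diagonal).
  r[U,V] = -2.3333 / (1.7078 · 2.582) = -2.3333 / 4.4096 = -0.5292
  r[V,V] = 1 (diagonal).

R is symmetric with unit diagonal. Assembling:

R = [[1, -0.5292],
 [-0.5292, 1]]


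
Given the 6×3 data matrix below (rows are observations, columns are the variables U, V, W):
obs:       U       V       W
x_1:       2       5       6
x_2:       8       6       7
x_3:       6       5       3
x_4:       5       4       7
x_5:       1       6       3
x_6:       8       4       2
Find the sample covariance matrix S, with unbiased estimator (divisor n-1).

Step 1 — column means:
  mean(U) = (2 + 8 + 6 + 5 + 1 + 8) / 6 = 30/6 = 5
  mean(V) = (5 + 6 + 5 + 4 + 6 + 4) / 6 = 30/6 = 5
  mean(W) = (6 + 7 + 3 + 7 + 3 + 2) / 6 = 28/6 = 4.6667

Step 2 — sample covariance S[i,j] = (1/(n-1)) · Σ_k (x_{k,i} - mean_i) · (x_{k,j} - mean_j), with n-1 = 5.
  S[U,U] = ((-3)·(-3) + (3)·(3) + (1)·(1) + (0)·(0) + (-4)·(-4) + (3)·(3)) / 5 = 44/5 = 8.8
  S[U,V] = ((-3)·(0) + (3)·(1) + (1)·(0) + (0)·(-1) + (-4)·(1) + (3)·(-1)) / 5 = -4/5 = -0.8
  S[U,W] = ((-3)·(1.3333) + (3)·(2.3333) + (1)·(-1.6667) + (0)·(2.3333) + (-4)·(-1.6667) + (3)·(-2.6667)) / 5 = 0/5 = 0
  S[V,V] = ((0)·(0) + (1)·(1) + (0)·(0) + (-1)·(-1) + (1)·(1) + (-1)·(-1)) / 5 = 4/5 = 0.8
  S[V,W] = ((0)·(1.3333) + (1)·(2.3333) + (0)·(-1.6667) + (-1)·(2.3333) + (1)·(-1.6667) + (-1)·(-2.6667)) / 5 = 1/5 = 0.2
  S[W,W] = ((1.3333)·(1.3333) + (2.3333)·(2.3333) + (-1.6667)·(-1.6667) + (2.3333)·(2.3333) + (-1.6667)·(-1.6667) + (-2.6667)·(-2.6667)) / 5 = 25.3333/5 = 5.0667

S is symmetric (S[j,i] = S[i,j]). Assembling:

S = [[8.8, -0.8, 0],
 [-0.8, 0.8, 0.2],
 [0, 0.2, 5.0667]]


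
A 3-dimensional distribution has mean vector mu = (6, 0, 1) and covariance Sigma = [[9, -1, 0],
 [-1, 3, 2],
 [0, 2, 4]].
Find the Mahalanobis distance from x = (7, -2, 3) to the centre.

Step 1 — centre the observation: (x - mu) = (1, -2, 2).

Step 2 — invert Sigma (cofactor / det for 3×3, or solve directly):
  Sigma^{-1} = [[0.1176, 0.0588, -0.0294],
 [0.0588, 0.5294, -0.2647],
 [-0.0294, -0.2647, 0.3824]].

Step 3 — form the quadratic (x - mu)^T · Sigma^{-1} · (x - mu):
  Sigma^{-1} · (x - mu) = (-0.0588, -1.5294, 1.2647).
  (x - mu)^T · [Sigma^{-1} · (x - mu)] = (1)·(-0.0588) + (-2)·(-1.5294) + (2)·(1.2647) = 5.5294.

Step 4 — take square root: d = √(5.5294) ≈ 2.3515.

d(x, mu) = √(5.5294) ≈ 2.3515


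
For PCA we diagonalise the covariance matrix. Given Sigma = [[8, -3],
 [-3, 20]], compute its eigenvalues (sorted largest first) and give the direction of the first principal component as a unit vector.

Step 1 — characteristic polynomial of 2×2 Sigma:
  det(Sigma - λI) = λ² - trace · λ + det = 0.
  trace = 8 + 20 = 28, det = 8·20 - (-3)² = 151.
Step 2 — discriminant:
  Δ = trace² - 4·det = 784 - 604 = 180.
Step 3 — eigenvalues:
  λ = (trace ± √Δ)/2 = (28 ± 13.4164)/2,
  λ_1 = 20.7082,  λ_2 = 7.2918.

Step 4 — unit eigenvector for λ_1: solve (Sigma - λ_1 I)v = 0. First row:
  (8 - 20.7082)·v_x + (-3)·v_y = 0, i.e. (-12.7082)·v_x + (-3)·v_y = 0,
  so v ∝ (b, λ_1 - a) = (-3, 12.7082); multiply by -1 so the first entry is positive: u = (3, -12.7082).
  ||u|| = √((3)² + (-12.7082)²) = √(170.4984) ≈ 13.0575,
  v_1 = u/||u|| ≈ (0.2298, -0.9732) (||v_1|| = 1).

λ_1 = 20.7082,  λ_2 = 7.2918;  v_1 ≈ (0.2298, -0.9732)


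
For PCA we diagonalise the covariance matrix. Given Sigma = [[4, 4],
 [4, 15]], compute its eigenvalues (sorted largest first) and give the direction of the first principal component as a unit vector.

Step 1 — characteristic polynomial of 2×2 Sigma:
  det(Sigma - λI) = λ² - trace · λ + det = 0.
  trace = 4 + 15 = 19, det = 4·15 - (4)² = 44.
Step 2 — discriminant:
  Δ = trace² - 4·det = 361 - 176 = 185.
Step 3 — eigenvalues:
  λ = (trace ± √Δ)/2 = (19 ± 13.6015)/2,
  λ_1 = 16.3007,  λ_2 = 2.6993.

Step 4 — unit eigenvector for λ_1: solve (Sigma - λ_1 I)v = 0. First row:
  (4 - 16.3007)·v_x + (4)·v_y = 0, i.e. (-12.3007)·v_x + (4)·v_y = 0,
  so v ∝ (b, λ_1 - a) = (4, 12.3007) = u.
  ||u|| = √((4)² + (12.3007)²) = √(167.3081) ≈ 12.9348,
  v_1 = u/||u|| ≈ (0.3092, 0.951) (||v_1|| = 1).

λ_1 = 16.3007,  λ_2 = 2.6993;  v_1 ≈ (0.3092, 0.951)


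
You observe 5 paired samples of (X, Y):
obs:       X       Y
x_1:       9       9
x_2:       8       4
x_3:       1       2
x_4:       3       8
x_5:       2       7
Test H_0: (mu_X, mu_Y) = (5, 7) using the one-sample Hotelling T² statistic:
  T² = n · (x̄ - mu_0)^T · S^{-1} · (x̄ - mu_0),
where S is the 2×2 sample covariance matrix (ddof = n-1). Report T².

Step 1 — sample mean vector:
  mean(X) = (9 + 8 + 1 + 3 + 2) / 5 = 23/5 = 4.6
  mean(Y) = (9 + 4 + 2 + 8 + 7) / 5 = 30/5 = 6
  x̄ = (4.6, 6),  deviation x̄ - mu_0 = (4.6, 6) - (5, 7) = (-0.4, -1).

Step 2 — sample covariance matrix, S[i,j] = (1/(n-1)) · Σ_k (x_{k,i} - mean_i) · (x_{k,j} - mean_j), divisor n-1 = 4:
  S[X,X] = ((4.4)·(4.4) + (3.4)·(3.4) + (-3.6)·(-3.6) + (-1.6)·(-1.6) + (-2.6)·(-2.6)) / 4 = 53.2/4 = 13.3
  S[X,Y] = ((4.4)·(3) + (3.4)·(-2) + (-3.6)·(-4) + (-1.6)·(2) + (-2.6)·(1)) / 4 = 15/4 = 3.75
  S[Y,Y] = ((3)·(3) + (-2)·(-2) + (-4)·(-4) + (2)·(2) + (1)·(1)) / 4 = 34/4 = 8.5
  S = [[13.3, 3.75],
 [3.75, 8.5]].

Step 3 — invert S. det(S) = 13.3·8.5 - (3.75)² = 98.9875.
  S^{-1} = (1/det) · [[d, -b], [-b, a]] = [[0.0859, -0.0379],
 [-0.0379, 0.1344]].

Step 4 — quadratic form (x̄ - mu_0)^T · S^{-1} · (x̄ - mu_0):
  S^{-1} · (x̄ - mu_0) = (0.0035, -0.1192),
  (x̄ - mu_0)^T · [...] = (-0.4)·(0.0035) + (-1)·(-0.1192) = 0.1178.

Step 5 — scale by n: T² = 5 · 0.1178 = 0.589.

T² ≈ 0.589


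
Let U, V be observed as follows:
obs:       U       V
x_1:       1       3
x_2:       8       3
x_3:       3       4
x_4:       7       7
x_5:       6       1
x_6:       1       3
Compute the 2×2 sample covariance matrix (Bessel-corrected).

Step 1 — column means:
  mean(U) = (1 + 8 + 3 + 7 + 6 + 1) / 6 = 26/6 = 4.3333
  mean(V) = (3 + 3 + 4 + 7 + 1 + 3) / 6 = 21/6 = 3.5

Step 2 — sample covariance S[i,j] = (1/(n-1)) · Σ_k (x_{k,i} - mean_i) · (x_{k,j} - mean_j), with n-1 = 5.
  S[U,U] = ((-3.3333)·(-3.3333) + (3.6667)·(3.6667) + (-1.3333)·(-1.3333) + (2.6667)·(2.6667) + (1.6667)·(1.6667) + (-3.3333)·(-3.3333)) / 5 = 47.3333/5 = 9.4667
  S[U,V] = ((-3.3333)·(-0.5) + (3.6667)·(-0.5) + (-1.3333)·(0.5) + (2.6667)·(3.5) + (1.6667)·(-2.5) + (-3.3333)·(-0.5)) / 5 = 6/5 = 1.2
  S[V,V] = ((-0.5)·(-0.5) + (-0.5)·(-0.5) + (0.5)·(0.5) + (3.5)·(3.5) + (-2.5)·(-2.5) + (-0.5)·(-0.5)) / 5 = 19.5/5 = 3.9

S is symmetric (S[j,i] = S[i,j]). Assembling:

S = [[9.4667, 1.2],
 [1.2, 3.9]]


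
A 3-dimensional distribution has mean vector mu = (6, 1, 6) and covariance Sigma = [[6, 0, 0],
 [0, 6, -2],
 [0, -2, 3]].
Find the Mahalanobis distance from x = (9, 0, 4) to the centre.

Step 1 — centre the observation: (x - mu) = (3, -1, -2).

Step 2 — invert Sigma (cofactor / det for 3×3, or solve directly):
  Sigma^{-1} = [[0.1667, 0, 0],
 [0, 0.2143, 0.1429],
 [0, 0.1429, 0.4286]].

Step 3 — form the quadratic (x - mu)^T · Sigma^{-1} · (x - mu):
  Sigma^{-1} · (x - mu) = (0.5, -0.5, -1).
  (x - mu)^T · [Sigma^{-1} · (x - mu)] = (3)·(0.5) + (-1)·(-0.5) + (-2)·(-1) = 4.

Step 4 — take square root: d = √(4) ≈ 2.

d(x, mu) = √(4) ≈ 2


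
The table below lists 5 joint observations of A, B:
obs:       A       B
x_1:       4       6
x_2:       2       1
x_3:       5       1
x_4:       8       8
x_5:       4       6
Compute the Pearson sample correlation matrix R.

Step 1 — column means:
  mean(A) = (4 + 2 + 5 + 8 + 4) / 5 = 23/5 = 4.6
  mean(B) = (6 + 1 + 1 + 8 + 6) / 5 = 22/5 = 4.4

Step 2 — sample variances and covariances s[i,j] = (1/(n-1)) · Σ_k (x_{k,i} - mean_i) · (x_{k,j} - mean_j), with n-1 = 4:
  s[A,A] = ((-0.6)·(-0.6) + (-2.6)·(-2.6) + (0.4)·(0.4) + (3.4)·(3.4) + (-0.6)·(-0.6)) / 4 = 19.2/4 = 4.8
  s[A,B] = ((-0.6)·(1.6) + (-2.6)·(-3.4) + (0.4)·(-3.4) + (3.4)·(3.6) + (-0.6)·(1.6)) / 4 = 17.8/4 = 4.45
  s[B,B] = ((1.6)·(1.6) + (-3.4)·(-3.4) + (-3.4)·(-3.4) + (3.6)·(3.6) + (1.6)·(1.6)) / 4 = 41.2/4 = 10.3
  Sample standard deviations s_i = √(s[i,i]):
  s(A) = √(4.8) = 2.1909
  s(B) = √(10.3) = 3.2094

Step 3 — r_{ij} = s_{ij} / (s_i · s_j):
  r[A,A] = 1 (diagonal).
  r[A,B] = 4.45 / (2.1909 · 3.2094) = 4.45 / 7.0314 = 0.6329
  r[B,B] = 1 (diagonal).

R is symmetric with unit diagonal. Assembling:

R = [[1, 0.6329],
 [0.6329, 1]]


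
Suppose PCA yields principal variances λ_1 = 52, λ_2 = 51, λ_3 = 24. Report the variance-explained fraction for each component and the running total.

Step 1 — total variance = trace(Sigma) = Σ λ_i = 52 + 51 + 24 = 127.

Step 2 — fraction explained by component i = λ_i / Σ λ:
  PC1: 52/127 = 0.4094
  PC2: 51/127 = 0.4016
  PC3: 24/127 = 0.189

Step 3 — cumulative fraction after k components = (λ_1 + ... + λ_k) / Σ λ:
  k = 1: 52/127 = 0.4094
  k = 2: (52 + 51)/127 = 103/127 = 0.811
  k = 3: (52 + 51 + 24)/127 = 127/127 = 1

Summary (fraction, with percent):

explained: PC1 0.4094 (40.94%), PC2 0.4016 (40.16%), PC3 0.189 (18.9%);  cumulative: 0.4094, 0.811, 1


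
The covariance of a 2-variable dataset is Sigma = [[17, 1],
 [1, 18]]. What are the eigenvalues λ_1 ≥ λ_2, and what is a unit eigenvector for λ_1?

Step 1 — characteristic polynomial of 2×2 Sigma:
  det(Sigma - λI) = λ² - trace · λ + det = 0.
  trace = 17 + 18 = 35, det = 17·18 - (1)² = 305.
Step 2 — discriminant:
  Δ = trace² - 4·det = 1225 - 1220 = 5.
Step 3 — eigenvalues:
  λ = (trace ± √Δ)/2 = (35 ± 2.2361)/2,
  λ_1 = 18.618,  λ_2 = 16.382.

Step 4 — unit eigenvector for λ_1: solve (Sigma - λ_1 I)v = 0. First row:
  (17 - 18.618)·v_x + (1)·v_y = 0, i.e. (-1.618)·v_x + (1)·v_y = 0,
  so v ∝ (b, λ_1 - a) = (1, 1.618) = u.
  ||u|| = √((1)² + (1.618)²) = √(3.618) ≈ 1.9021,
  v_1 = u/||u|| ≈ (0.5257, 0.8507) (||v_1|| = 1).

λ_1 = 18.618,  λ_2 = 16.382;  v_1 ≈ (0.5257, 0.8507)


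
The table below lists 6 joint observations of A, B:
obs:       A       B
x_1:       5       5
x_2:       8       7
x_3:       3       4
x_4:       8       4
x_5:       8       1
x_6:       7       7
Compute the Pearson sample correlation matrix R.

Step 1 — column means:
  mean(A) = (5 + 8 + 3 + 8 + 8 + 7) / 6 = 39/6 = 6.5
  mean(B) = (5 + 7 + 4 + 4 + 1 + 7) / 6 = 28/6 = 4.6667

Step 2 — sample variances and covariances s[i,j] = (1/(n-1)) · Σ_k (x_{k,i} - mean_i) · (x_{k,j} - mean_j), with n-1 = 5:
  s[A,A] = ((-1.5)·(-1.5) + (1.5)·(1.5) + (-3.5)·(-3.5) + (1.5)·(1.5) + (1.5)·(1.5) + (0.5)·(0.5)) / 5 = 21.5/5 = 4.3
  s[A,B] = ((-1.5)·(0.3333) + (1.5)·(2.3333) + (-3.5)·(-0.6667) + (1.5)·(-0.6667) + (1.5)·(-3.6667) + (0.5)·(2.3333)) / 5 = 0/5 = 0
  s[B,B] = ((0.3333)·(0.3333) + (2.3333)·(2.3333) + (-0.6667)·(-0.6667) + (-0.6667)·(-0.6667) + (-3.6667)·(-3.6667) + (2.3333)·(2.3333)) / 5 = 25.3333/5 = 5.0667
  Sample standard deviations s_i = √(s[i,i]):
  s(A) = √(4.3) = 2.0736
  s(B) = √(5.0667) = 2.2509

Step 3 — r_{ij} = s_{ij} / (s_i · s_j):
  r[A,A] = 1 (diagonal).
  r[A,B] = 0 / (2.0736 · 2.2509) = 0 / 4.6676 = 0
  r[B,B] = 1 (diagonal).

R is symmetric with unit diagonal. Assembling:

R = [[1, 0],
 [0, 1]]


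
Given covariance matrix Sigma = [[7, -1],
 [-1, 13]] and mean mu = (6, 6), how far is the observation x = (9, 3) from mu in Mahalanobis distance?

Step 1 — centre the observation: (x - mu) = (3, -3).

Step 2 — invert Sigma. det(Sigma) = 7·13 - (-1)² = 90.
  Sigma^{-1} = (1/det) · [[d, -b], [-b, a]] = [[0.1444, 0.0111],
 [0.0111, 0.0778]].

Step 3 — form the quadratic (x - mu)^T · Sigma^{-1} · (x - mu):
  Sigma^{-1} · (x - mu) = (0.4, -0.2).
  (x - mu)^T · [Sigma^{-1} · (x - mu)] = (3)·(0.4) + (-3)·(-0.2) = 1.8.

Step 4 — take square root: d = √(1.8) ≈ 1.3416.

d(x, mu) = √(1.8) ≈ 1.3416


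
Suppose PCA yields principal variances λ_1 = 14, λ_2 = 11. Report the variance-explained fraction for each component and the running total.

Step 1 — total variance = trace(Sigma) = Σ λ_i = 14 + 11 = 25.

Step 2 — fraction explained by component i = λ_i / Σ λ:
  PC1: 14/25 = 0.56
  PC2: 11/25 = 0.44

Step 3 — cumulative fraction after k components = (λ_1 + ... + λ_k) / Σ λ:
  k = 1: 14/25 = 0.56
  k = 2: (14 + 11)/25 = 25/25 = 1

Summary (fraction, with percent):

explained: PC1 0.56 (56%), PC2 0.44 (44%);  cumulative: 0.56, 1


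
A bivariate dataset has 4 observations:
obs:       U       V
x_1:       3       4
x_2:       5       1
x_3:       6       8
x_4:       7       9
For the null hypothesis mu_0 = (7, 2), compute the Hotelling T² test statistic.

Step 1 — sample mean vector:
  mean(U) = (3 + 5 + 6 + 7) / 4 = 21/4 = 5.25
  mean(V) = (4 + 1 + 8 + 9) / 4 = 22/4 = 5.5
  x̄ = (5.25, 5.5),  deviation x̄ - mu_0 = (5.25, 5.5) - (7, 2) = (-1.75, 3.5).

Step 2 — sample covariance matrix, S[i,j] = (1/(n-1)) · Σ_k (x_{k,i} - mean_i) · (x_{k,j} - mean_j), divisor n-1 = 3:
  S[U,U] = ((-2.25)·(-2.25) + (-0.25)·(-0.25) + (0.75)·(0.75) + (1.75)·(1.75)) / 3 = 8.75/3 = 2.9167
  S[U,V] = ((-2.25)·(-1.5) + (-0.25)·(-4.5) + (0.75)·(2.5) + (1.75)·(3.5)) / 3 = 12.5/3 = 4.1667
  S[V,V] = ((-1.5)·(-1.5) + (-4.5)·(-4.5) + (2.5)·(2.5) + (3.5)·(3.5)) / 3 = 41/3 = 13.6667
  S = [[2.9167, 4.1667],
 [4.1667, 13.6667]].

Step 3 — invert S. det(S) = 2.9167·13.6667 - (4.1667)² = 22.5.
  S^{-1} = (1/det) · [[d, -b], [-b, a]] = [[0.6074, -0.1852],
 [-0.1852, 0.1296]].

Step 4 — quadratic form (x̄ - mu_0)^T · S^{-1} · (x̄ - mu_0):
  S^{-1} · (x̄ - mu_0) = (-1.7111, 0.7778),
  (x̄ - mu_0)^T · [...] = (-1.75)·(-1.7111) + (3.5)·(0.7778) = 5.7167.

Step 5 — scale by n: T² = 4 · 5.7167 = 22.8667.

T² ≈ 22.8667


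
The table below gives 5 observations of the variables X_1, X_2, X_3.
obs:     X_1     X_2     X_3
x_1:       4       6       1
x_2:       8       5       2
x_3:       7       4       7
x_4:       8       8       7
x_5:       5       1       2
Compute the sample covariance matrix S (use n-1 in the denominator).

Step 1 — column means:
  mean(X_1) = (4 + 8 + 7 + 8 + 5) / 5 = 32/5 = 6.4
  mean(X_2) = (6 + 5 + 4 + 8 + 1) / 5 = 24/5 = 4.8
  mean(X_3) = (1 + 2 + 7 + 7 + 2) / 5 = 19/5 = 3.8

Step 2 — sample covariance S[i,j] = (1/(n-1)) · Σ_k (x_{k,i} - mean_i) · (x_{k,j} - mean_j), with n-1 = 4.
  S[X_1,X_1] = ((-2.4)·(-2.4) + (1.6)·(1.6) + (0.6)·(0.6) + (1.6)·(1.6) + (-1.4)·(-1.4)) / 4 = 13.2/4 = 3.3
  S[X_1,X_2] = ((-2.4)·(1.2) + (1.6)·(0.2) + (0.6)·(-0.8) + (1.6)·(3.2) + (-1.4)·(-3.8)) / 4 = 7.4/4 = 1.85
  S[X_1,X_3] = ((-2.4)·(-2.8) + (1.6)·(-1.8) + (0.6)·(3.2) + (1.6)·(3.2) + (-1.4)·(-1.8)) / 4 = 13.4/4 = 3.35
  S[X_2,X_2] = ((1.2)·(1.2) + (0.2)·(0.2) + (-0.8)·(-0.8) + (3.2)·(3.2) + (-3.8)·(-3.8)) / 4 = 26.8/4 = 6.7
  S[X_2,X_3] = ((1.2)·(-2.8) + (0.2)·(-1.8) + (-0.8)·(3.2) + (3.2)·(3.2) + (-3.8)·(-1.8)) / 4 = 10.8/4 = 2.7
  S[X_3,X_3] = ((-2.8)·(-2.8) + (-1.8)·(-1.8) + (3.2)·(3.2) + (3.2)·(3.2) + (-1.8)·(-1.8)) / 4 = 34.8/4 = 8.7

S is symmetric (S[j,i] = S[i,j]). Assembling:

S = [[3.3, 1.85, 3.35],
 [1.85, 6.7, 2.7],
 [3.35, 2.7, 8.7]]


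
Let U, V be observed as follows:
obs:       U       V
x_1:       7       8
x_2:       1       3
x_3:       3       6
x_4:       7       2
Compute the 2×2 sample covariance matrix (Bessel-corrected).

Step 1 — column means:
  mean(U) = (7 + 1 + 3 + 7) / 4 = 18/4 = 4.5
  mean(V) = (8 + 3 + 6 + 2) / 4 = 19/4 = 4.75

Step 2 — sample covariance S[i,j] = (1/(n-1)) · Σ_k (x_{k,i} - mean_i) · (x_{k,j} - mean_j), with n-1 = 3.
  S[U,U] = ((2.5)·(2.5) + (-3.5)·(-3.5) + (-1.5)·(-1.5) + (2.5)·(2.5)) / 3 = 27/3 = 9
  S[U,V] = ((2.5)·(3.25) + (-3.5)·(-1.75) + (-1.5)·(1.25) + (2.5)·(-2.75)) / 3 = 5.5/3 = 1.8333
  S[V,V] = ((3.25)·(3.25) + (-1.75)·(-1.75) + (1.25)·(1.25) + (-2.75)·(-2.75)) / 3 = 22.75/3 = 7.5833

S is symmetric (S[j,i] = S[i,j]). Assembling:

S = [[9, 1.8333],
 [1.8333, 7.5833]]


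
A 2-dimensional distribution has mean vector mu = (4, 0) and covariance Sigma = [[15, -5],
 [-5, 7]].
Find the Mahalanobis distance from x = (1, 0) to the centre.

Step 1 — centre the observation: (x - mu) = (-3, 0).

Step 2 — invert Sigma. det(Sigma) = 15·7 - (-5)² = 80.
  Sigma^{-1} = (1/det) · [[d, -b], [-b, a]] = [[0.0875, 0.0625],
 [0.0625, 0.1875]].

Step 3 — form the quadratic (x - mu)^T · Sigma^{-1} · (x - mu):
  Sigma^{-1} · (x - mu) = (-0.2625, -0.1875).
  (x - mu)^T · [Sigma^{-1} · (x - mu)] = (-3)·(-0.2625) + (0)·(-0.1875) = 0.7875.

Step 4 — take square root: d = √(0.7875) ≈ 0.8874.

d(x, mu) = √(0.7875) ≈ 0.8874


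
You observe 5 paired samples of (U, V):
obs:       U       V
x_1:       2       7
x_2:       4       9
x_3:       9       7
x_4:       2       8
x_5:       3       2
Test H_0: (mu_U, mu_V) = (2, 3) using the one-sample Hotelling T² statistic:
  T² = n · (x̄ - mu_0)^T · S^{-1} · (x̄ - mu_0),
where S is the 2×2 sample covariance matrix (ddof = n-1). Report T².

Step 1 — sample mean vector:
  mean(U) = (2 + 4 + 9 + 2 + 3) / 5 = 20/5 = 4
  mean(V) = (7 + 9 + 7 + 8 + 2) / 5 = 33/5 = 6.6
  x̄ = (4, 6.6),  deviation x̄ - mu_0 = (4, 6.6) - (2, 3) = (2, 3.6).

Step 2 — sample covariance matrix, S[i,j] = (1/(n-1)) · Σ_k (x_{k,i} - mean_i) · (x_{k,j} - mean_j), divisor n-1 = 4:
  S[U,U] = ((-2)·(-2) + (0)·(0) + (5)·(5) + (-2)·(-2) + (-1)·(-1)) / 4 = 34/4 = 8.5
  S[U,V] = ((-2)·(0.4) + (0)·(2.4) + (5)·(0.4) + (-2)·(1.4) + (-1)·(-4.6)) / 4 = 3/4 = 0.75
  S[V,V] = ((0.4)·(0.4) + (2.4)·(2.4) + (0.4)·(0.4) + (1.4)·(1.4) + (-4.6)·(-4.6)) / 4 = 29.2/4 = 7.3
  S = [[8.5, 0.75],
 [0.75, 7.3]].

Step 3 — invert S. det(S) = 8.5·7.3 - (0.75)² = 61.4875.
  S^{-1} = (1/det) · [[d, -b], [-b, a]] = [[0.1187, -0.0122],
 [-0.0122, 0.1382]].

Step 4 — quadratic form (x̄ - mu_0)^T · S^{-1} · (x̄ - mu_0):
  S^{-1} · (x̄ - mu_0) = (0.1935, 0.4733),
  (x̄ - mu_0)^T · [...] = (2)·(0.1935) + (3.6)·(0.4733) = 2.0908.

Step 5 — scale by n: T² = 5 · 2.0908 = 10.4542.

T² ≈ 10.4542


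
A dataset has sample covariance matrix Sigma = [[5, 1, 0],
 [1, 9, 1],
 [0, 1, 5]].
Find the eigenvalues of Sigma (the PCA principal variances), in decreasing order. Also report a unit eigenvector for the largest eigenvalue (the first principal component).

Step 1 — characteristic polynomial p(λ) = det(λI - Sigma) = λ³ - tr·λ² + c_1·λ - det, where tr = trace, c_1 = sum of the principal 2×2 minors, det = det(Sigma):
  tr = 5 + 9 + 5 = 19,
  c_1 = (5·9 - (1)²) + (5·5 - (0)²) + (9·5 - (1)²) = 44 + 25 + 44 = 113,
  det = 5·(9·5 - (1)²) - (1)·((1)·5 - (1)·(0)) + (0)·((1)·(1) - 9·(0)) = 5·(44) - (1)·(5) + (0)·(1) = 215.
  So p(λ) = λ³ - 19λ² + 113λ - 215.
Step 2 — look for an integer root (rational root theorem: any rational root is an integer divisor of 215). Testing λ = 5:
  p(5) = 125 - 475 + 565 - 215 = 0  ✓
  Dividing out (λ - 5): p(λ) = (λ - 5)(λ² - 14λ + 43).
Step 3 — remaining eigenvalues from the quadratic λ² - 14λ + 43 = 0:
  Δ = 14² - 4·43 = 196 - 172 = 24,  λ = (14 ± √24)/2 = (14 ± 4.899)/2 ≈ 9.4495 or 4.5505.
  Sorted: λ_1 = 9.4495,  λ_2 = 5,  λ_3 = 4.5505  (check: sum = 19 = tr ✓).

Step 4 — unit eigenvector for λ_1 ≈ 9.4495: v spans the null space of (Sigma - λ_1 I), whose rows are
  r_1 = (-4.4495, 1, 0),  r_2 = (1, -0.4495, 1),  r_3 = (0, 1, -4.4495).
  v is orthogonal to every row, so take v ∝ r_1 × r_2 = ((1)·(1) - (0)·(-0.4495), (0)·(1) - (-4.4495)·(1), (-4.4495)·(-0.4495) - (1)·(1)) ≈ (1, 4.4495, 1).
  Let u = (1, 4.4495, 1).
  ||u|| = √((1)² + (4.4495)² + (1)²) = √(21.798) ≈ 4.6688,  v_1 = u/||u|| ≈ (0.2142, 0.953, 0.2142) (||v_1|| = 1).

λ_1 = 9.4495,  λ_2 = 5,  λ_3 = 4.5505;  v_1 ≈ (0.2142, 0.953, 0.2142)


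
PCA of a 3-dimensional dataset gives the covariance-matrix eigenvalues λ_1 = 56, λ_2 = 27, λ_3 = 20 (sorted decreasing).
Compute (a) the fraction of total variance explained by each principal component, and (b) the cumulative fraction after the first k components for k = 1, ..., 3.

Step 1 — total variance = trace(Sigma) = Σ λ_i = 56 + 27 + 20 = 103.

Step 2 — fraction explained by component i = λ_i / Σ λ:
  PC1: 56/103 = 0.5437
  PC2: 27/103 = 0.2621
  PC3: 20/103 = 0.1942

Step 3 — cumulative fraction after k components = (λ_1 + ... + λ_k) / Σ λ:
  k = 1: 56/103 = 0.5437
  k = 2: (56 + 27)/103 = 83/103 = 0.8058
  k = 3: (56 + 27 + 20)/103 = 103/103 = 1

Summary (fraction, with percent):

explained: PC1 0.5437 (54.37%), PC2 0.2621 (26.21%), PC3 0.1942 (19.42%);  cumulative: 0.5437, 0.8058, 1


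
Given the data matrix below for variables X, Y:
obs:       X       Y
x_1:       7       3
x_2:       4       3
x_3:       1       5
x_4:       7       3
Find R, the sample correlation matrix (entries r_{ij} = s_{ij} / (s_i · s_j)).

Step 1 — column means:
  mean(X) = (7 + 4 + 1 + 7) / 4 = 19/4 = 4.75
  mean(Y) = (3 + 3 + 5 + 3) / 4 = 14/4 = 3.5

Step 2 — sample variances and covariances s[i,j] = (1/(n-1)) · Σ_k (x_{k,i} - mean_i) · (x_{k,j} - mean_j), with n-1 = 3:
  s[X,X] = ((2.25)·(2.25) + (-0.75)·(-0.75) + (-3.75)·(-3.75) + (2.25)·(2.25)) / 3 = 24.75/3 = 8.25
  s[X,Y] = ((2.25)·(-0.5) + (-0.75)·(-0.5) + (-3.75)·(1.5) + (2.25)·(-0.5)) / 3 = -7.5/3 = -2.5
  s[Y,Y] = ((-0.5)·(-0.5) + (-0.5)·(-0.5) + (1.5)·(1.5) + (-0.5)·(-0.5)) / 3 = 3/3 = 1
  Sample standard deviations s_i = √(s[i,i]):
  s(X) = √(8.25) = 2.8723
  s(Y) = √(1) = 1

Step 3 — r_{ij} = s_{ij} / (s_i · s_j):
  r[X,X] = 1 (diagonal).
  r[X,Y] = -2.5 / (2.8723 · 1) = -2.5 / 2.8723 = -0.8704
  r[Y,Y] = 1 (diagonal).

R is symmetric with unit diagonal. Assembling:

R = [[1, -0.8704],
 [-0.8704, 1]]


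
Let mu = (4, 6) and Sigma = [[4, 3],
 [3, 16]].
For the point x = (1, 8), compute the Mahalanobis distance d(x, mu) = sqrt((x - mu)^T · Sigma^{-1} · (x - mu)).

Step 1 — centre the observation: (x - mu) = (-3, 2).

Step 2 — invert Sigma. det(Sigma) = 4·16 - (3)² = 55.
  Sigma^{-1} = (1/det) · [[d, -b], [-b, a]] = [[0.2909, -0.0545],
 [-0.0545, 0.0727]].

Step 3 — form the quadratic (x - mu)^T · Sigma^{-1} · (x - mu):
  Sigma^{-1} · (x - mu) = (-0.9818, 0.3091).
  (x - mu)^T · [Sigma^{-1} · (x - mu)] = (-3)·(-0.9818) + (2)·(0.3091) = 3.5636.

Step 4 — take square root: d = √(3.5636) ≈ 1.8878.

d(x, mu) = √(3.5636) ≈ 1.8878


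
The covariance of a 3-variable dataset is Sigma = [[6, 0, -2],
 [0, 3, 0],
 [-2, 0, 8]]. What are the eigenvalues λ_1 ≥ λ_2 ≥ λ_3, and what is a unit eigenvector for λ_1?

Step 1 — characteristic polynomial p(λ) = det(λI - Sigma) = λ³ - tr·λ² + c_1·λ - det, where tr = trace, c_1 = sum of the principal 2×2 minors, det = det(Sigma):
  tr = 6 + 3 + 8 = 17,
  c_1 = (6·3 - (0)²) + (6·8 - (-2)²) + (3·8 - (0)²) = 18 + 44 + 24 = 86,
  det = 6·(3·8 - (0)²) - (0)·((0)·8 - (0)·(-2)) + (-2)·((0)·(0) - 3·(-2)) = 6·(24) - (0)·(0) + (-2)·(6) = 132.
  So p(λ) = λ³ - 17λ² + 86λ - 132.
Step 2 — look for an integer root (rational root theorem: any rational root is an integer divisor of 132). Testing λ = 3:
  p(3) = 27 - 153 + 258 - 132 = 0  ✓
  Dividing out (λ - 3): p(λ) = (λ - 3)(λ² - 14λ + 44).
Step 3 — remaining eigenvalues from the quadratic λ² - 14λ + 44 = 0:
  Δ = 14² - 4·44 = 196 - 176 = 20,  λ = (14 ± √20)/2 = (14 ± 4.4721)/2 ≈ 9.2361 or 4.7639.
  Sorted: λ_1 = 9.2361,  λ_2 = 4.7639,  λ_3 = 3  (check: sum = 17 = tr ✓).

Step 4 — unit eigenvector for λ_1 ≈ 9.2361: v spans the null space of (Sigma - λ_1 I), whose rows are
  r_1 = (-3.2361, 0, -2),  r_2 = (0, -6.2361, 0),  r_3 = (-2, 0, -1.2361).
  v is orthogonal to every row, so take v ∝ r_1 × r_2 = ((0)·(0) - (-2)·(-6.2361), (-2)·(0) - (-3.2361)·(0), (-3.2361)·(-6.2361) - (0)·(0)) ≈ (-12.4721, 0, 20.1803).
  Rescale (multiply by -1 so the first nonzero entry is positive): u = (12.4721, 0, -20.1803).
  ||u|| = √((12.4721)² + (0)² + (-20.1803)²) = √(562.8003) ≈ 23.7234,  v_1 = u/||u|| ≈ (0.5257, 0, -0.8507) (||v_1|| = 1).

λ_1 = 9.2361,  λ_2 = 4.7639,  λ_3 = 3;  v_1 ≈ (0.5257, 0, -0.8507)


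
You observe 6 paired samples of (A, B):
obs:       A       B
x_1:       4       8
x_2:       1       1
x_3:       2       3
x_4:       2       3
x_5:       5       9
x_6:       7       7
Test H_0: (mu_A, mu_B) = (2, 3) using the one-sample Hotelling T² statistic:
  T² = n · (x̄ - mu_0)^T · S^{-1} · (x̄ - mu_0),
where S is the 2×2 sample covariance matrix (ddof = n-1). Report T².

Step 1 — sample mean vector:
  mean(A) = (4 + 1 + 2 + 2 + 5 + 7) / 6 = 21/6 = 3.5
  mean(B) = (8 + 1 + 3 + 3 + 9 + 7) / 6 = 31/6 = 5.1667
  x̄ = (3.5, 5.1667),  deviation x̄ - mu_0 = (3.5, 5.1667) - (2, 3) = (1.5, 2.1667).

Step 2 — sample covariance matrix, S[i,j] = (1/(n-1)) · Σ_k (x_{k,i} - mean_i) · (x_{k,j} - mean_j), divisor n-1 = 5:
  S[A,A] = ((0.5)·(0.5) + (-2.5)·(-2.5) + (-1.5)·(-1.5) + (-1.5)·(-1.5) + (1.5)·(1.5) + (3.5)·(3.5)) / 5 = 25.5/5 = 5.1
  S[A,B] = ((0.5)·(2.8333) + (-2.5)·(-4.1667) + (-1.5)·(-2.1667) + (-1.5)·(-2.1667) + (1.5)·(3.8333) + (3.5)·(1.8333)) / 5 = 30.5/5 = 6.1
  S[B,B] = ((2.8333)·(2.8333) + (-4.1667)·(-4.1667) + (-2.1667)·(-2.1667) + (-2.1667)·(-2.1667) + (3.8333)·(3.8333) + (1.8333)·(1.8333)) / 5 = 52.8333/5 = 10.5667
  S = [[5.1, 6.1],
 [6.1, 10.5667]].

Step 3 — invert S. det(S) = 5.1·10.5667 - (6.1)² = 16.68.
  S^{-1} = (1/det) · [[d, -b], [-b, a]] = [[0.6335, -0.3657],
 [-0.3657, 0.3058]].

Step 4 — quadratic form (x̄ - mu_0)^T · S^{-1} · (x̄ - mu_0):
  S^{-1} · (x̄ - mu_0) = (0.1579, 0.1139),
  (x̄ - mu_0)^T · [...] = (1.5)·(0.1579) + (2.1667)·(0.1139) = 0.4836.

Step 5 — scale by n: T² = 6 · 0.4836 = 2.9017.

T² ≈ 2.9017


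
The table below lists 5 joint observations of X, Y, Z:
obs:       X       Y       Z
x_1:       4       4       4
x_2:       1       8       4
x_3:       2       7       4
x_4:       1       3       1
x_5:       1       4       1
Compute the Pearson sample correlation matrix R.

Step 1 — column means:
  mean(X) = (4 + 1 + 2 + 1 + 1) / 5 = 9/5 = 1.8
  mean(Y) = (4 + 8 + 7 + 3 + 4) / 5 = 26/5 = 5.2
  mean(Z) = (4 + 4 + 4 + 1 + 1) / 5 = 14/5 = 2.8

Step 2 — sample variances and covariances s[i,j] = (1/(n-1)) · Σ_k (x_{k,i} - mean_i) · (x_{k,j} - mean_j), with n-1 = 4:
  s[X,X] = ((2.2)·(2.2) + (-0.8)·(-0.8) + (0.2)·(0.2) + (-0.8)·(-0.8) + (-0.8)·(-0.8)) / 4 = 6.8/4 = 1.7
  s[X,Y] = ((2.2)·(-1.2) + (-0.8)·(2.8) + (0.2)·(1.8) + (-0.8)·(-2.2) + (-0.8)·(-1.2)) / 4 = -1.8/4 = -0.45
  s[X,Z] = ((2.2)·(1.2) + (-0.8)·(1.2) + (0.2)·(1.2) + (-0.8)·(-1.8) + (-0.8)·(-1.8)) / 4 = 4.8/4 = 1.2
  s[Y,Y] = ((-1.2)·(-1.2) + (2.8)·(2.8) + (1.8)·(1.8) + (-2.2)·(-2.2) + (-1.2)·(-1.2)) / 4 = 18.8/4 = 4.7
  s[Y,Z] = ((-1.2)·(1.2) + (2.8)·(1.2) + (1.8)·(1.2) + (-2.2)·(-1.8) + (-1.2)·(-1.8)) / 4 = 10.2/4 = 2.55
  s[Z,Z] = ((1.2)·(1.2) + (1.2)·(1.2) + (1.2)·(1.2) + (-1.8)·(-1.8) + (-1.8)·(-1.8)) / 4 = 10.8/4 = 2.7
  Sample standard deviations s_i = √(s[i,i]):
  s(X) = √(1.7) = 1.3038
  s(Y) = √(4.7) = 2.1679
  s(Z) = √(2.7) = 1.6432

Step 3 — r_{ij} = s_{ij} / (s_i · s_j):
  r[X,X] = 1 (diagonal).
  r[X,Y] = -0.45 / (1.3038 · 2.1679) = -0.45 / 2.8267 = -0.1592
  r[X,Z] = 1.2 / (1.3038 · 1.6432) = 1.2 / 2.1424 = 0.5601
  r[Y,Y] = 1 (diagonal).
  r[Y,Z] = 2.55 / (2.1679 · 1.6432) = 2.55 / 3.5623 = 0.7158
  r[Z,Z] = 1 (diagonal).

R is symmetric with unit diagonal. Assembling:

R = [[1, -0.1592, 0.5601],
 [-0.1592, 1, 0.7158],
 [0.5601, 0.7158, 1]]


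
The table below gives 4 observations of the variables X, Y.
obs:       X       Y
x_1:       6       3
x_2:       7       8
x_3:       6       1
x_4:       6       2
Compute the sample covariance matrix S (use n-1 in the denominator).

Step 1 — column means:
  mean(X) = (6 + 7 + 6 + 6) / 4 = 25/4 = 6.25
  mean(Y) = (3 + 8 + 1 + 2) / 4 = 14/4 = 3.5

Step 2 — sample covariance S[i,j] = (1/(n-1)) · Σ_k (x_{k,i} - mean_i) · (x_{k,j} - mean_j), with n-1 = 3.
  S[X,X] = ((-0.25)·(-0.25) + (0.75)·(0.75) + (-0.25)·(-0.25) + (-0.25)·(-0.25)) / 3 = 0.75/3 = 0.25
  S[X,Y] = ((-0.25)·(-0.5) + (0.75)·(4.5) + (-0.25)·(-2.5) + (-0.25)·(-1.5)) / 3 = 4.5/3 = 1.5
  S[Y,Y] = ((-0.5)·(-0.5) + (4.5)·(4.5) + (-2.5)·(-2.5) + (-1.5)·(-1.5)) / 3 = 29/3 = 9.6667

S is symmetric (S[j,i] = S[i,j]). Assembling:

S = [[0.25, 1.5],
 [1.5, 9.6667]]
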